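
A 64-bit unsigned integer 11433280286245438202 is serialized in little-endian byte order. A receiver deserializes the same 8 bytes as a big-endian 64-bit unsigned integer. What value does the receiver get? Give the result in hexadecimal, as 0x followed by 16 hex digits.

11433280286245438202 in 64-bit hexadecimal is 0x9EAB2BD81F22C2FA.
Stored little-endian, the bytes at ascending addresses are FA C2 22 1F D8 2B AB 9E.
Read back as big-endian, the last byte is least significant, giving 0xFAC2221FD82BAB9E.

0xFAC2221FD82BAB9E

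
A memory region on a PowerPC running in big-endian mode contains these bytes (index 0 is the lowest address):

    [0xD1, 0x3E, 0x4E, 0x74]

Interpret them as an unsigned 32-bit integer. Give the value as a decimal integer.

3510521460

Big-endian: lowest address holds the most-significant byte.
The bytes are already most-significant first: 0xD13E4E74.
0xD13E4E74 = 3510521460.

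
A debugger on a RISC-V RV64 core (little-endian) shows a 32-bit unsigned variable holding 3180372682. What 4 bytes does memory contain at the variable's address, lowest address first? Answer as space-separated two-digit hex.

3180372682 in hexadecimal, padded to 32 bits, is 0xBD90A2CA.
Split into bytes (most-significant first): BD 90 A2 CA.
In little-endian order the low byte comes first in memory.
So at ascending addresses the bytes are CA A2 90 BD.

CA A2 90 BD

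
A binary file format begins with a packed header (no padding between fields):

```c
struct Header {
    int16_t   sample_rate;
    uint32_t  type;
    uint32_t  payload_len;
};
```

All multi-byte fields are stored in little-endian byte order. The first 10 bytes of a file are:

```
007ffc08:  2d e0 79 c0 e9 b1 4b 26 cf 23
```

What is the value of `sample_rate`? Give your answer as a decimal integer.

`sample_rate` is the first field, at byte offset 0, occupying 2 bytes.
Bytes at offsets 0..1: 2D E0.
In little-endian order the low byte comes first in memory.
Reassemble most-significant byte first: E0 2D → 0xE02D.
Top bit is set, so as a signed 16-bit value this is 0xE02D − 2^16 = -8147.

-8147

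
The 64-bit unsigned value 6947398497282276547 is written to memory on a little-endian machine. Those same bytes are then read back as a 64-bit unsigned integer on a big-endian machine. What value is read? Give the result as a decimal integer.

6947398497282276547 in 64-bit hexadecimal is 0x606A1E1FD797BCC3.
Stored little-endian, the bytes at ascending addresses are C3 BC 97 D7 1F 1E 6A 60.
Read back as big-endian, the last byte is least significant, giving 0xC3BC97D71F1E6A60.
0xC3BC97D71F1E6A60 = 14104315083213400672.

14104315083213400672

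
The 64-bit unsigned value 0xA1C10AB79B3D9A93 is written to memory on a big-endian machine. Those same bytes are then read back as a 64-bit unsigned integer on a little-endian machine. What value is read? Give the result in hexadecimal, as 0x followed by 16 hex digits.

Stored big-endian, the bytes at ascending addresses are A1 C1 0A B7 9B 3D 9A 93.
Read back as little-endian, the first byte is least significant, giving 0x939A3D9BB70AC1A1.

0x939A3D9BB70AC1A1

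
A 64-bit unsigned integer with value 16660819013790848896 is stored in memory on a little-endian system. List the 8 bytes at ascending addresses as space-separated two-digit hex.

80 D7 13 C8 9E 1E 37 E7

16660819013790848896 in hexadecimal, padded to 64 bits, is 0xE7371E9EC813D780.
Split into bytes (most-significant first): E7 37 1E 9E C8 13 D7 80.
In little-endian order the low byte comes first in memory.
So at ascending addresses the bytes are 80 D7 13 C8 9E 1E 37 E7.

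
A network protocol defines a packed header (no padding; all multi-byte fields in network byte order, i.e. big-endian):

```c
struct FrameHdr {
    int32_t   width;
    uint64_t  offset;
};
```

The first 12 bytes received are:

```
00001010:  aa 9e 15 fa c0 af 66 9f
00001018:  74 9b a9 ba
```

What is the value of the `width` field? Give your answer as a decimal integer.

`width` is the first field, at byte offset 0, occupying 4 bytes.
Bytes at offsets 0..3: AA 9E 15 FA.
In big-endian order the high byte comes first in memory.
The bytes are already most-significant first: 0xAA9E15FA.
Top bit is set, so as a signed 32-bit value this is 0xAA9E15FA − 2^32 = -1432480262.

-1432480262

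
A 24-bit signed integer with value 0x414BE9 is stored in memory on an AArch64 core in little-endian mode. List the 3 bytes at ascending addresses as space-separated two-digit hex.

Split into bytes (most-significant first): 41 4B E9.
Little-endian stores the least-significant byte at the lowest address.
So at ascending addresses the bytes are E9 4B 41.

E9 4B 41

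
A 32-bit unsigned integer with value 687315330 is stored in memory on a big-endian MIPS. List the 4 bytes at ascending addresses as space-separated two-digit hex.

28 F7 99 82

687315330 in hexadecimal, padded to 32 bits, is 0x28F79982.
Split into bytes (most-significant first): 28 F7 99 82.
Big-endian: lowest address holds the most-significant byte.
So the memory order matches the most-significant-first order: 28 F7 99 82.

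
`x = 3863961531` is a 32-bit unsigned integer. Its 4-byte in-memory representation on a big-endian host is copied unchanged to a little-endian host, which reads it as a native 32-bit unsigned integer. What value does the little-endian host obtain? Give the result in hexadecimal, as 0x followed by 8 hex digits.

0xBB5F4FE6

3863961531 in 32-bit hexadecimal is 0xE64F5FBB.
Stored big-endian, the bytes at ascending addresses are E6 4F 5F BB.
Read back as little-endian, the first byte is least significant, giving 0xBB5F4FE6.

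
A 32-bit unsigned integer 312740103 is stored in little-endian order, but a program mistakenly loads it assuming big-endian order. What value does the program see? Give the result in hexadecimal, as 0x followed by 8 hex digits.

312740103 in 32-bit hexadecimal is 0x12A40907.
Stored little-endian, the bytes at ascending addresses are 07 09 A4 12.
Read back as big-endian, the last byte is least significant, giving 0x0709A412.

0x0709A412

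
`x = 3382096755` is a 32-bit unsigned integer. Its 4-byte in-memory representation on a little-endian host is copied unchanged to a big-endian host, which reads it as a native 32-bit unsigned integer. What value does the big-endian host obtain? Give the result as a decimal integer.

1941149385

3382096755 in 32-bit hexadecimal is 0xC996B373.
Stored little-endian, the bytes at ascending addresses are 73 B3 96 C9.
Read back as big-endian, the last byte is least significant, giving 0x73B396C9.
0x73B396C9 = 1941149385.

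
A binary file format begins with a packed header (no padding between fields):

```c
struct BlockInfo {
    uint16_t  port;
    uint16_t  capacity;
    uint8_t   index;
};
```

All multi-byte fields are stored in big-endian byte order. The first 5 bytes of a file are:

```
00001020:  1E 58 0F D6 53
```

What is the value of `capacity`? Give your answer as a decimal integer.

`capacity` follows `port` (2 bytes), so it starts at byte offset 2 and occupies 2 bytes.
Bytes at offsets 2..3: 0F D6.
Big-endian stores the most-significant byte at the lowest address.
The bytes are already most-significant first: 0x0FD6.
0x0FD6 = 4054.

4054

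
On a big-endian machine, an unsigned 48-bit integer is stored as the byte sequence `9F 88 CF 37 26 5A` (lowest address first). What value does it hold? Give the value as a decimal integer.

In big-endian order the high byte comes first in memory.
The bytes are already most-significant first: 0x9F88CF37265A.
0x9F88CF37265A = 175409940866650.

175409940866650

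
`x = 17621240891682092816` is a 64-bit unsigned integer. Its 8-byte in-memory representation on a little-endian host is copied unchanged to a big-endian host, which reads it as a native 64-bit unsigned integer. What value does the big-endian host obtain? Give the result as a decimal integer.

1186501458279369716

17621240891682092816 in 64-bit hexadecimal is 0xF48B393ACA4C7710.
Stored little-endian, the bytes at ascending addresses are 10 77 4C CA 3A 39 8B F4.
Read back as big-endian, the last byte is least significant, giving 0x10774CCA3A398BF4.
0x10774CCA3A398BF4 = 1186501458279369716.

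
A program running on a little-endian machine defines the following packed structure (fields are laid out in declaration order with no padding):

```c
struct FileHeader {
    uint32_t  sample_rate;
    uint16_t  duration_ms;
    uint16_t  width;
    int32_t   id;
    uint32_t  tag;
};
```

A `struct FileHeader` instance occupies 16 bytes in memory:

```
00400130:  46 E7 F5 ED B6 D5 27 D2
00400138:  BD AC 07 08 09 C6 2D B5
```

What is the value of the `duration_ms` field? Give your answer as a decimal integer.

`duration_ms` follows `sample_rate` (4 bytes), so it starts at byte offset 4 and occupies 2 bytes.
Bytes at offsets 4..5: B6 D5.
Little-endian: lowest address holds the least-significant byte.
Reassemble most-significant byte first: D5 B6 → 0xD5B6.
0xD5B6 = 54710.

54710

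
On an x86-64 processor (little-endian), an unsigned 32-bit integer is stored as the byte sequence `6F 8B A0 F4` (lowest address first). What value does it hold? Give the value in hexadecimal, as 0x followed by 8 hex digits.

0xF4A08B6F

Little-endian stores the least-significant byte at the lowest address.
Reassemble most-significant byte first: F4 A0 8B 6F → 0xF4A08B6F.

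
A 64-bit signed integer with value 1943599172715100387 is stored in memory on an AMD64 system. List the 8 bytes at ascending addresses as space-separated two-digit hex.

1943599172715100387 in hexadecimal, padded to 64 bits, is 0x1AF90D26636D38E3.
Split into bytes (most-significant first): 1A F9 0D 26 63 6D 38 E3.
Little-endian: lowest address holds the least-significant byte.
So at ascending addresses the bytes are E3 38 6D 63 26 0D F9 1A.

E3 38 6D 63 26 0D F9 1A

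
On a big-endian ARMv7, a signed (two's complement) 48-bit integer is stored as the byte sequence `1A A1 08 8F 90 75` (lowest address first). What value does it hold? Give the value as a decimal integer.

Big-endian stores the most-significant byte at the lowest address.
The bytes are already most-significant first: 0x1AA1088F9075.
0x1AA1088F9075 = 29278935683189.

29278935683189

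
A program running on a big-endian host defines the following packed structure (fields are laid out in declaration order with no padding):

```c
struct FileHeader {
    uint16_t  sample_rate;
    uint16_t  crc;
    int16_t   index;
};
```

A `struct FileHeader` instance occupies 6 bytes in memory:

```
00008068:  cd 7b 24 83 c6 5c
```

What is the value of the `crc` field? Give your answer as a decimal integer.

`crc` follows `sample_rate` (2 bytes), so it starts at byte offset 2 and occupies 2 bytes.
Bytes at offsets 2..3: 24 83.
In big-endian order the high byte comes first in memory.
The bytes are already most-significant first: 0x2483.
0x2483 = 9347.

9347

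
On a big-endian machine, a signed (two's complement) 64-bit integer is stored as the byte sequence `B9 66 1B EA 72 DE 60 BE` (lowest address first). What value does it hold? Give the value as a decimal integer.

-5087348035304922946

In big-endian order the high byte comes first in memory.
The bytes are already most-significant first: 0xB9661BEA72DE60BE.
Top bit is set, so as a signed 64-bit value this is 0xB9661BEA72DE60BE − 2^64 = -5087348035304922946.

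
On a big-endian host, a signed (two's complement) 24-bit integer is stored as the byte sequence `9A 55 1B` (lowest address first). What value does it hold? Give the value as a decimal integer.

-6662885

Big-endian: lowest address holds the most-significant byte.
The bytes are already most-significant first: 0x9A551B.
Top bit is set, so as a signed 24-bit value this is 0x9A551B − 2^24 = -6662885.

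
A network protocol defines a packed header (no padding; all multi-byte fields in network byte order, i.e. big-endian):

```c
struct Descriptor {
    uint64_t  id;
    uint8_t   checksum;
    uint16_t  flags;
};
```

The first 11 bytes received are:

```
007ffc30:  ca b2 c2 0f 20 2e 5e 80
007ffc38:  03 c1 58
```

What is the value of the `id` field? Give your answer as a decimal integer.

`id` is the first field, at byte offset 0, occupying 8 bytes.
Bytes at offsets 0..7: CA B2 C2 0F 20 2E 5E 80.
Big-endian stores the most-significant byte at the lowest address.
The bytes are already most-significant first: 0xCAB2C20F202E5E80.
0xCAB2C20F202E5E80 = 14605949911736147584.

14605949911736147584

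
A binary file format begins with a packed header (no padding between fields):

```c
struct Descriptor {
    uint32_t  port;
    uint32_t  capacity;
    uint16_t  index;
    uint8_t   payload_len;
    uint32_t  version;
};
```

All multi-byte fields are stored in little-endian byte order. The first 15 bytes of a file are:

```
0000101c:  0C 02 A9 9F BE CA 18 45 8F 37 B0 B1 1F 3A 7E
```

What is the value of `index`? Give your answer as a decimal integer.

`index` follows `port` (4 B), `capacity` (4 B), so it starts at offset 4 + 4 = 8 and occupies 2 bytes.
Bytes at offsets 8..9: 8F 37.
In little-endian order the low byte comes first in memory.
Reassemble most-significant byte first: 37 8F → 0x378F.
0x378F = 14223.

14223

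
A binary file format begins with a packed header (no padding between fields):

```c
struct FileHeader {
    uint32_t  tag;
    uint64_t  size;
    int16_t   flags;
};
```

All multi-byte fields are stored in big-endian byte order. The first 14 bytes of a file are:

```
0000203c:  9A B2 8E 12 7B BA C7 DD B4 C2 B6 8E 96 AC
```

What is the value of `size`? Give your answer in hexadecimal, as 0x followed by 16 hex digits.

0x7BBAC7DDB4C2B68E

`size` follows `tag` (4 bytes), so it starts at byte offset 4 and occupies 8 bytes.
Bytes at offsets 4..11: 7B BA C7 DD B4 C2 B6 8E.
In big-endian order the high byte comes first in memory.
The bytes are already most-significant first: 0x7BBAC7DDB4C2B68E.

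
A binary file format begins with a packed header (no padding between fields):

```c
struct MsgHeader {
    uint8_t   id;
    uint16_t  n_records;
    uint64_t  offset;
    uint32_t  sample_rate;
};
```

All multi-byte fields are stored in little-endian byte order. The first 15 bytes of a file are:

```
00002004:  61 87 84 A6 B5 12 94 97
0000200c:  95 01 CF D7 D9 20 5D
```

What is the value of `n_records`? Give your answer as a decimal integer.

33927

`n_records` follows `id` (1 byte), so it starts at byte offset 1 and occupies 2 bytes.
Bytes at offsets 1..2: 87 84.
Little-endian stores the least-significant byte at the lowest address.
Reassemble most-significant byte first: 84 87 → 0x8487.
0x8487 = 33927.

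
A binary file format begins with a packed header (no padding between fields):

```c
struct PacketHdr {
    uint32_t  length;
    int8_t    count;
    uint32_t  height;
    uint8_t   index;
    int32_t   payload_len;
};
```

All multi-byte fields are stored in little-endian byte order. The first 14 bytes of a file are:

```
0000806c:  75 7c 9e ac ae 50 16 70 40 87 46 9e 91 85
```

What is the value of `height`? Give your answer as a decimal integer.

`height` follows `length` (4 B), `count` (1 B), so it starts at offset 4 + 1 = 5 and occupies 4 bytes.
Bytes at offsets 5..8: 50 16 70 40.
Little-endian stores the least-significant byte at the lowest address.
Reassemble most-significant byte first: 40 70 16 50 → 0x40701650.
0x40701650 = 1081087568.

1081087568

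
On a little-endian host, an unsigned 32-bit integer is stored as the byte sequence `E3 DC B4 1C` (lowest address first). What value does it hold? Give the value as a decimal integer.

In little-endian order the low byte comes first in memory.
Reassemble most-significant byte first: 1C B4 DC E3 → 0x1CB4DCE3.
0x1CB4DCE3 = 481615075.

481615075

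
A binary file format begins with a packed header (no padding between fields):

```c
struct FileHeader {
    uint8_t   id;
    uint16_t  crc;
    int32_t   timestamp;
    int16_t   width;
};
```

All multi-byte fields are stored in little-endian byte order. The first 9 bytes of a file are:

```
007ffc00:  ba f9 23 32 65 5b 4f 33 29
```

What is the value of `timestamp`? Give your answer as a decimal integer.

1331389746

`timestamp` follows `id` (1 B), `crc` (2 B), so it starts at offset 1 + 2 = 3 and occupies 4 bytes.
Bytes at offsets 3..6: 32 65 5B 4F.
Little-endian stores the least-significant byte at the lowest address.
Reassemble most-significant byte first: 4F 5B 65 32 → 0x4F5B6532.
0x4F5B6532 = 1331389746.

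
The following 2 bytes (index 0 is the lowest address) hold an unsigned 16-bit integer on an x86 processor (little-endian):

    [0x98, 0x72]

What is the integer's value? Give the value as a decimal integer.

Little-endian: lowest address holds the least-significant byte.
Reassemble most-significant byte first: 72 98 → 0x7298.
0x7298 = 29336.

29336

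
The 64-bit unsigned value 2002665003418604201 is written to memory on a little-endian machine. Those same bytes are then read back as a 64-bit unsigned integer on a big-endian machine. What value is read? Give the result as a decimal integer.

12201060374310930971

2002665003418604201 in 64-bit hexadecimal is 0x1BCAE535C4DF52A9.
Stored little-endian, the bytes at ascending addresses are A9 52 DF C4 35 E5 CA 1B.
Read back as big-endian, the last byte is least significant, giving 0xA952DFC435E5CA1B.
0xA952DFC435E5CA1B = 12201060374310930971.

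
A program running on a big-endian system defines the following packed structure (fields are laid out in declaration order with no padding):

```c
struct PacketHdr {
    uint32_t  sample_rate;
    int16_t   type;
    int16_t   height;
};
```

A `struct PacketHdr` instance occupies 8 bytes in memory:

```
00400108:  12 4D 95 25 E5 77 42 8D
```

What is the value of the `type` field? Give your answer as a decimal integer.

-6793

`type` follows `sample_rate` (4 bytes), so it starts at byte offset 4 and occupies 2 bytes.
Bytes at offsets 4..5: E5 77.
Big-endian stores the most-significant byte at the lowest address.
The bytes are already most-significant first: 0xE577.
Top bit is set, so as a signed 16-bit value this is 0xE577 − 2^16 = -6793.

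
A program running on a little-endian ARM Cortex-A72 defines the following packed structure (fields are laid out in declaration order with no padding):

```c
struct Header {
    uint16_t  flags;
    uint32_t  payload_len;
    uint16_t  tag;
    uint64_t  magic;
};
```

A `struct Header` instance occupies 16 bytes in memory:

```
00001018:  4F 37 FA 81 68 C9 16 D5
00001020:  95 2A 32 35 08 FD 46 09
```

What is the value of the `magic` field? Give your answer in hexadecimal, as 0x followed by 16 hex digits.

`magic` follows `flags` (2 B), `payload_len` (4 B), `tag` (2 B), so it starts at offset 2 + 4 + 2 = 8 and occupies 8 bytes.
Bytes at offsets 8..15: 95 2A 32 35 08 FD 46 09.
In little-endian order the low byte comes first in memory.
Reassemble most-significant byte first: 09 46 FD 08 35 32 2A 95 → 0x0946FD0835322A95.

0x0946FD0835322A95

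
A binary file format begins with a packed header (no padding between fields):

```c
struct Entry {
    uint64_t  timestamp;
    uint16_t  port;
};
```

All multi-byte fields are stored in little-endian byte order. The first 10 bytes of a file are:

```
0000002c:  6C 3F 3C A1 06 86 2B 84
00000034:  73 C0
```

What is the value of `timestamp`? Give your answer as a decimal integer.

9523853200038051692

`timestamp` is the first field, at byte offset 0, occupying 8 bytes.
Bytes at offsets 0..7: 6C 3F 3C A1 06 86 2B 84.
Little-endian stores the least-significant byte at the lowest address.
Reassemble most-significant byte first: 84 2B 86 06 A1 3C 3F 6C → 0x842B8606A13C3F6C.
0x842B8606A13C3F6C = 9523853200038051692.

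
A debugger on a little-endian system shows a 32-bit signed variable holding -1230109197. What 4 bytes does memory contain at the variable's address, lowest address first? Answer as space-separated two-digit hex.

F3 05 AE B6

Two's complement of -1230109197 in 32 bits: 1230109197 = 0x4951FA0D; invert → 0xB6AE05F2; add 1 → 0xB6AE05F3.
Split into bytes (most-significant first): B6 AE 05 F3.
Little-endian: lowest address holds the least-significant byte.
So at ascending addresses the bytes are F3 05 AE B6.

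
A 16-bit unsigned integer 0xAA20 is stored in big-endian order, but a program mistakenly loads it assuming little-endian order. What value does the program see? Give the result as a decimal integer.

8362

Stored big-endian, the bytes at ascending addresses are AA 20.
Read back as little-endian, the first byte is least significant, giving 0x20AA.
0x20AA = 8362.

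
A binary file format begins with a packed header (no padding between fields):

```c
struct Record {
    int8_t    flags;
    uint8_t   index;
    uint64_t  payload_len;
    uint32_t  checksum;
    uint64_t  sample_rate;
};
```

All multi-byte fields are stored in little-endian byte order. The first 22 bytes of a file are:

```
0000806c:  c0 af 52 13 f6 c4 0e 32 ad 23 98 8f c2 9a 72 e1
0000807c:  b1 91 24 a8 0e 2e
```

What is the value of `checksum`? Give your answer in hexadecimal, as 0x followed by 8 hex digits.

0x9AC28F98

`checksum` follows `flags` (1 B), `index` (1 B), `payload_len` (8 B), so it starts at offset 1 + 1 + 8 = 10 and occupies 4 bytes.
Bytes at offsets 10..13: 98 8F C2 9A.
Little-endian stores the least-significant byte at the lowest address.
Reassemble most-significant byte first: 9A C2 8F 98 → 0x9AC28F98.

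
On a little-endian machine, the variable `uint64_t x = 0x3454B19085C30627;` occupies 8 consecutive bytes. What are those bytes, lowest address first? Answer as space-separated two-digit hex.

Split into bytes (most-significant first): 34 54 B1 90 85 C3 06 27.
Little-endian: lowest address holds the least-significant byte.
So at ascending addresses the bytes are 27 06 C3 85 90 B1 54 34.

27 06 C3 85 90 B1 54 34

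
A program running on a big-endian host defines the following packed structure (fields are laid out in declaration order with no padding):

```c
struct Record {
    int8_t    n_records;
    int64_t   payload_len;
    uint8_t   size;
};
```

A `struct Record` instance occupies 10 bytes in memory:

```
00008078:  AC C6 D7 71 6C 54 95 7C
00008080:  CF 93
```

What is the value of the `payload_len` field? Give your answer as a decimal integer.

`payload_len` follows `n_records` (1 byte), so it starts at byte offset 1 and occupies 8 bytes.
Bytes at offsets 1..8: C6 D7 71 6C 54 95 7C CF.
In big-endian order the high byte comes first in memory.
The bytes are already most-significant first: 0xC6D7716C54957CCF.
Top bit is set, so as a signed 64-bit value this is 0xC6D7716C54957CCF − 2^64 = -4118698624117539633.

-4118698624117539633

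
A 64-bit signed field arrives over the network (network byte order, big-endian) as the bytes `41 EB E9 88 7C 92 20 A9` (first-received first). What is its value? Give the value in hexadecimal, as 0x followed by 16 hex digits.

Big-endian: lowest address holds the most-significant byte.
The bytes are already most-significant first: 0x41EBE9887C9220A9.

0x41EBE9887C9220A9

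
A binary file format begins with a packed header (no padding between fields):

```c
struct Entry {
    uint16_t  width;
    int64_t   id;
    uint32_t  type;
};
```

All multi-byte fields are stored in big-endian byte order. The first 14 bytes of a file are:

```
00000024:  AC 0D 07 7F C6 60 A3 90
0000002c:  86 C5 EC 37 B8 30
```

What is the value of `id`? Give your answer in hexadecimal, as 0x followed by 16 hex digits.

0x077FC660A39086C5

`id` follows `width` (2 bytes), so it starts at byte offset 2 and occupies 8 bytes.
Bytes at offsets 2..9: 07 7F C6 60 A3 90 86 C5.
Big-endian stores the most-significant byte at the lowest address.
The bytes are already most-significant first: 0x077FC660A39086C5.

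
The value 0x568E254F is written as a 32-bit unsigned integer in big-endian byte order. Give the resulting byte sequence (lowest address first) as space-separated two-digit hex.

Split into bytes (most-significant first): 56 8E 25 4F.
Big-endian stores the most-significant byte at the lowest address.
So the memory order matches the most-significant-first order: 56 8E 25 4F.

56 8E 25 4F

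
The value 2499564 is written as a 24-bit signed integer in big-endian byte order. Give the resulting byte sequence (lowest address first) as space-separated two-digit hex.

26 23 EC

2499564 in hexadecimal, padded to 24 bits, is 0x2623EC.
Split into bytes (most-significant first): 26 23 EC.
In big-endian order the high byte comes first in memory.
So the memory order matches the most-significant-first order: 26 23 EC.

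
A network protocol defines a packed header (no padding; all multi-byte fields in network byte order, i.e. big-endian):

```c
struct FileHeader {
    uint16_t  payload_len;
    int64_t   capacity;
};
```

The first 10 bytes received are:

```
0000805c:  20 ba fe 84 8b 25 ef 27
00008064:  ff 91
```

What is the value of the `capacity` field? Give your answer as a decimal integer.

-106807496107622511

`capacity` follows `payload_len` (2 bytes), so it starts at byte offset 2 and occupies 8 bytes.
Bytes at offsets 2..9: FE 84 8B 25 EF 27 FF 91.
Big-endian stores the most-significant byte at the lowest address.
The bytes are already most-significant first: 0xFE848B25EF27FF91.
Top bit is set, so as a signed 64-bit value this is 0xFE848B25EF27FF91 − 2^64 = -106807496107622511.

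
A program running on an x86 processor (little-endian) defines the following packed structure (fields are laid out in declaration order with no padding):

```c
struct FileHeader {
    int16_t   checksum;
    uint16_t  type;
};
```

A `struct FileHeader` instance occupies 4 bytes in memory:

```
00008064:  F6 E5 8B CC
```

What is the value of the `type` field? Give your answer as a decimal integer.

`type` follows `checksum` (2 bytes), so it starts at byte offset 2 and occupies 2 bytes.
Bytes at offsets 2..3: 8B CC.
Little-endian stores the least-significant byte at the lowest address.
Reassemble most-significant byte first: CC 8B → 0xCC8B.
0xCC8B = 52363.

52363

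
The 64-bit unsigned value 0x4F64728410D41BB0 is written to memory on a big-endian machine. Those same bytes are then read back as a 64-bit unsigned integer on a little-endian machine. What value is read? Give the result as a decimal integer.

Stored big-endian, the bytes at ascending addresses are 4F 64 72 84 10 D4 1B B0.
Read back as little-endian, the first byte is least significant, giving 0xB01BD4108472644F.
0xB01BD4108472644F = 12689969542453158991.

12689969542453158991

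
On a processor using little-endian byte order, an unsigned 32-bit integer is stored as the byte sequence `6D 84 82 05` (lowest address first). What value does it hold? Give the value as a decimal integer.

Little-endian stores the least-significant byte at the lowest address.
Reassemble most-significant byte first: 05 82 84 6D → 0x0582846D.
0x0582846D = 92439661.

92439661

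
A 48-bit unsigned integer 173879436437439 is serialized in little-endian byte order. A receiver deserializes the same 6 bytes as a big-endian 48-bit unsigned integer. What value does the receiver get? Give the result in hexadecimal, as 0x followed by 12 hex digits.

173879436437439 in 48-bit hexadecimal is 0x9E24760AE7BF.
Stored little-endian, the bytes at ascending addresses are BF E7 0A 76 24 9E.
Read back as big-endian, the last byte is least significant, giving 0xBFE70A76249E.

0xBFE70A76249E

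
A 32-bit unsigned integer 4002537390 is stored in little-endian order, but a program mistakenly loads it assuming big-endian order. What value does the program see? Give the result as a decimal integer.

4002537390 in 32-bit hexadecimal is 0xEE91DFAE.
Stored little-endian, the bytes at ascending addresses are AE DF 91 EE.
Read back as big-endian, the last byte is least significant, giving 0xAEDF91EE.
0xAEDF91EE = 2933887470.

2933887470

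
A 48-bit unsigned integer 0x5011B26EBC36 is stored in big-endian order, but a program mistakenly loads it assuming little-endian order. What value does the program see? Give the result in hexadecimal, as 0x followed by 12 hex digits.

0x36BC6EB21150

Stored big-endian, the bytes at ascending addresses are 50 11 B2 6E BC 36.
Read back as little-endian, the first byte is least significant, giving 0x36BC6EB21150.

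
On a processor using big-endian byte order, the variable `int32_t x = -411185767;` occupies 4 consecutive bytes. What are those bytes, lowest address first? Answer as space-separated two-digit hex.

E7 7D CD 99

Two's complement of -411185767 in 32 bits: 411185767 = 0x18823267; invert → 0xE77DCD98; add 1 → 0xE77DCD99.
Split into bytes (most-significant first): E7 7D CD 99.
In big-endian order the high byte comes first in memory.
So the memory order matches the most-significant-first order: E7 7D CD 99.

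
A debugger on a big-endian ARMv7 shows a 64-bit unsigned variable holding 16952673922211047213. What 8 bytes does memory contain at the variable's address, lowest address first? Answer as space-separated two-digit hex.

EB 43 FF 1C F6 6A E7 2D

16952673922211047213 in hexadecimal, padded to 64 bits, is 0xEB43FF1CF66AE72D.
Split into bytes (most-significant first): EB 43 FF 1C F6 6A E7 2D.
In big-endian order the high byte comes first in memory.
So the memory order matches the most-significant-first order: EB 43 FF 1C F6 6A E7 2D.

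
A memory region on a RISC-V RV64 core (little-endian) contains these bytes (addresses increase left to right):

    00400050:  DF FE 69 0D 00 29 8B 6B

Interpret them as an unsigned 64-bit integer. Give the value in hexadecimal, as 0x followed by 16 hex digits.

0x6B8B29000D69FEDF

In little-endian order the low byte comes first in memory.
Reassemble most-significant byte first: 6B 8B 29 00 0D 69 FE DF → 0x6B8B29000D69FEDF.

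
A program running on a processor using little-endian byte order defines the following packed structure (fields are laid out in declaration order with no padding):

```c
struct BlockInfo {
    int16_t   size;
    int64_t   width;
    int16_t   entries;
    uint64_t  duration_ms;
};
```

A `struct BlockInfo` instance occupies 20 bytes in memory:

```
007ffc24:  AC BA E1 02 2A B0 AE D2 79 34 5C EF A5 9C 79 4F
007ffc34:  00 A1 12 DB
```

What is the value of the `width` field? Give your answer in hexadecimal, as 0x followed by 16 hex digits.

`width` follows `size` (2 bytes), so it starts at byte offset 2 and occupies 8 bytes.
Bytes at offsets 2..9: E1 02 2A B0 AE D2 79 34.
Little-endian: lowest address holds the least-significant byte.
Reassemble most-significant byte first: 34 79 D2 AE B0 2A 02 E1 → 0x3479D2AEB02A02E1.

0x3479D2AEB02A02E1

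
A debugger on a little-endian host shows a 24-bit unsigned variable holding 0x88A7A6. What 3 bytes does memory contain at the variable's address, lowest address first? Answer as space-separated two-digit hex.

A6 A7 88

Split into bytes (most-significant first): 88 A7 A6.
Little-endian stores the least-significant byte at the lowest address.
So at ascending addresses the bytes are A6 A7 88.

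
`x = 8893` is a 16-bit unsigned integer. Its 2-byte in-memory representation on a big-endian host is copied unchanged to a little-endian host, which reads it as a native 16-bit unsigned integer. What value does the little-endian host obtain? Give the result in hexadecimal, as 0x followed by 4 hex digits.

0xBD22

8893 in 16-bit hexadecimal is 0x22BD.
Stored big-endian, the bytes at ascending addresses are 22 BD.
Read back as little-endian, the first byte is least significant, giving 0xBD22.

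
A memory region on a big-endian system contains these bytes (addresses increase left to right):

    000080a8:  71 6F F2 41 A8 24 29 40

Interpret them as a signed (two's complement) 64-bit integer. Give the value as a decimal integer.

In big-endian order the high byte comes first in memory.
The bytes are already most-significant first: 0x716FF241A8242940.
0x716FF241A8242940 = 8174018212508477760.

8174018212508477760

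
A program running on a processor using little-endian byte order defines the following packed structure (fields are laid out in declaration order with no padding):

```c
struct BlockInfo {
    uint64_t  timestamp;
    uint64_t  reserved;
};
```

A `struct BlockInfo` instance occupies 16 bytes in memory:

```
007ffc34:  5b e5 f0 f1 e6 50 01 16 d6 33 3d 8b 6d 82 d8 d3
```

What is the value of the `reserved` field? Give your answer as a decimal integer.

`reserved` follows `timestamp` (8 bytes), so it starts at byte offset 8 and occupies 8 bytes.
Bytes at offsets 8..15: D6 33 3D 8B 6D 82 D8 D3.
Little-endian: lowest address holds the least-significant byte.
Reassemble most-significant byte first: D3 D8 82 6D 8B 3D 33 D6 → 0xD3D8826D8B3D33D6.
0xD3D8826D8B3D33D6 = 15265094343971386326.

15265094343971386326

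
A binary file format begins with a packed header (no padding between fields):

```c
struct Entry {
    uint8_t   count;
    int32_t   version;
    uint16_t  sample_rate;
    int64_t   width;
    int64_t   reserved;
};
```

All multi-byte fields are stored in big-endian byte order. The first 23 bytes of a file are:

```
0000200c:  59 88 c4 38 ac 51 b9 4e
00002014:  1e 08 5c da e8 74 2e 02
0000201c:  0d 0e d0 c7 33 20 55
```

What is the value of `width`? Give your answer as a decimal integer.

5628945779162379310

`width` follows `count` (1 B), `version` (4 B), `sample_rate` (2 B), so it starts at offset 1 + 4 + 2 = 7 and occupies 8 bytes.
Bytes at offsets 7..14: 4E 1E 08 5C DA E8 74 2E.
Big-endian: lowest address holds the most-significant byte.
The bytes are already most-significant first: 0x4E1E085CDAE8742E.
0x4E1E085CDAE8742E = 5628945779162379310.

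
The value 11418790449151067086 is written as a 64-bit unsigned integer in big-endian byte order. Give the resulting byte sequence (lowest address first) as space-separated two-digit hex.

9E 77 B1 6A 06 45 C3 CE

11418790449151067086 in hexadecimal, padded to 64 bits, is 0x9E77B16A0645C3CE.
Split into bytes (most-significant first): 9E 77 B1 6A 06 45 C3 CE.
In big-endian order the high byte comes first in memory.
So the memory order matches the most-significant-first order: 9E 77 B1 6A 06 45 C3 CE.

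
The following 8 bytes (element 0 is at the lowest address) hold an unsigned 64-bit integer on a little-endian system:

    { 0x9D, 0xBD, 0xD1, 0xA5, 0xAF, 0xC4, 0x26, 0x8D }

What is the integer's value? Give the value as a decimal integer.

In little-endian order the low byte comes first in memory.
Reassemble most-significant byte first: 8D 26 C4 AF A5 D1 BD 9D → 0x8D26C4AFA5D1BD9D.
0x8D26C4AFA5D1BD9D = 10171033067143151005.

10171033067143151005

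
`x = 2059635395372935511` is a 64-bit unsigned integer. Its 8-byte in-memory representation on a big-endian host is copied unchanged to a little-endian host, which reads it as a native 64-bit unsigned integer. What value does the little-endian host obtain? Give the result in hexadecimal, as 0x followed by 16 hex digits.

0x576906CC7A4B951C

2059635395372935511 in 64-bit hexadecimal is 0x1C954B7ACC066957.
Stored big-endian, the bytes at ascending addresses are 1C 95 4B 7A CC 06 69 57.
Read back as little-endian, the first byte is least significant, giving 0x576906CC7A4B951C.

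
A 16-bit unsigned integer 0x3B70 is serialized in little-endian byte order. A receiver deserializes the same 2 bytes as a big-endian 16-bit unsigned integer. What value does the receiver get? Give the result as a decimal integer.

28731

Stored little-endian, the bytes at ascending addresses are 70 3B.
Read back as big-endian, the last byte is least significant, giving 0x703B.
0x703B = 28731.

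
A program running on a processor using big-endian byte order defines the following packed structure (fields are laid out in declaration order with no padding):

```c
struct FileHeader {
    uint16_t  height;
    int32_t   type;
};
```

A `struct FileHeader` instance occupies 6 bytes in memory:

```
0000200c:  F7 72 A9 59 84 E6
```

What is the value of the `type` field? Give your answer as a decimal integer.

-1453751066

`type` follows `height` (2 bytes), so it starts at byte offset 2 and occupies 4 bytes.
Bytes at offsets 2..5: A9 59 84 E6.
Big-endian stores the most-significant byte at the lowest address.
The bytes are already most-significant first: 0xA95984E6.
Top bit is set, so as a signed 32-bit value this is 0xA95984E6 − 2^32 = -1453751066.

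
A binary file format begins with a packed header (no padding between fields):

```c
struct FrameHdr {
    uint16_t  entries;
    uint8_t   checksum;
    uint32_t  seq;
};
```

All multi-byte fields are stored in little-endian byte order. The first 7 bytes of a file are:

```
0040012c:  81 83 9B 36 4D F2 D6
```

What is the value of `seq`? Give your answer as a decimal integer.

3606203702

`seq` follows `entries` (2 B), `checksum` (1 B), so it starts at offset 2 + 1 = 3 and occupies 4 bytes.
Bytes at offsets 3..6: 36 4D F2 D6.
Little-endian stores the least-significant byte at the lowest address.
Reassemble most-significant byte first: D6 F2 4D 36 → 0xD6F24D36.
0xD6F24D36 = 3606203702.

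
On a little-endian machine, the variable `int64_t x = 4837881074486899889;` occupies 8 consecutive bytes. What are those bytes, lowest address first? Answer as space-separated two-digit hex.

4837881074486899889 in hexadecimal, padded to 64 bits, is 0x43239B347E6074B1.
Split into bytes (most-significant first): 43 23 9B 34 7E 60 74 B1.
Little-endian: lowest address holds the least-significant byte.
So at ascending addresses the bytes are B1 74 60 7E 34 9B 23 43.

B1 74 60 7E 34 9B 23 43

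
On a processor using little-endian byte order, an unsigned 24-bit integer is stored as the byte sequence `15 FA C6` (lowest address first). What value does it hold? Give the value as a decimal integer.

13040149

In little-endian order the low byte comes first in memory.
Reassemble most-significant byte first: C6 FA 15 → 0xC6FA15.
0xC6FA15 = 13040149.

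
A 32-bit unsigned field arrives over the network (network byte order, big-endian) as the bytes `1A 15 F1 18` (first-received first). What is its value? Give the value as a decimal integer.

437645592

In big-endian order the high byte comes first in memory.
The bytes are already most-significant first: 0x1A15F118.
0x1A15F118 = 437645592.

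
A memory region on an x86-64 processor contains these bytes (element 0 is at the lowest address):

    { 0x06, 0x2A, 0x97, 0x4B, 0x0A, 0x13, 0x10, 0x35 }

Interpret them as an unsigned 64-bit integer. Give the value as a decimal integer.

3823577018576349702

Little-endian stores the least-significant byte at the lowest address.
Reassemble most-significant byte first: 35 10 13 0A 4B 97 2A 06 → 0x3510130A4B972A06.
0x3510130A4B972A06 = 3823577018576349702.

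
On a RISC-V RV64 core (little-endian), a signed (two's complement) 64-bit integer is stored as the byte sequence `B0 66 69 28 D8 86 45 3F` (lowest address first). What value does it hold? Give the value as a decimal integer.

4559198460731549360

Little-endian: lowest address holds the least-significant byte.
Reassemble most-significant byte first: 3F 45 86 D8 28 69 66 B0 → 0x3F4586D8286966B0.
0x3F4586D8286966B0 = 4559198460731549360.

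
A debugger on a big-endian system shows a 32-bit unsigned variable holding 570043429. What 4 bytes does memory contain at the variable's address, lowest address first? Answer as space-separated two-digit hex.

21 FA 2C 25

570043429 in hexadecimal, padded to 32 bits, is 0x21FA2C25.
Split into bytes (most-significant first): 21 FA 2C 25.
In big-endian order the high byte comes first in memory.
So the memory order matches the most-significant-first order: 21 FA 2C 25.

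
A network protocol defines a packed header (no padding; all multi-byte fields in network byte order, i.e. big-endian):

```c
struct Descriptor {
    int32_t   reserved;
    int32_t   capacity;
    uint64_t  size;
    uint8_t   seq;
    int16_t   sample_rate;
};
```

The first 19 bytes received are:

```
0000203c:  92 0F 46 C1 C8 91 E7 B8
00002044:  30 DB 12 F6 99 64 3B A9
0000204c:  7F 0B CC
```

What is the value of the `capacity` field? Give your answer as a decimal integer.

-929962056

`capacity` follows `reserved` (4 bytes), so it starts at byte offset 4 and occupies 4 bytes.
Bytes at offsets 4..7: C8 91 E7 B8.
In big-endian order the high byte comes first in memory.
The bytes are already most-significant first: 0xC891E7B8.
Top bit is set, so as a signed 32-bit value this is 0xC891E7B8 − 2^32 = -929962056.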